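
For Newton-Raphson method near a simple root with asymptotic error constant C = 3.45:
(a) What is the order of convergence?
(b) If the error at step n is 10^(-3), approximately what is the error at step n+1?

(a) Newton-Raphson has quadratic (order 2) convergence near simple roots.
    This means |e_{n+1}| ≈ C|e_n|².

(b) With |e_n| = 10^(-3) and C = 3.45:
    |e_{n+1}| ≈ 3.45 × (10^(-3))² = 3.45 × 10^(-6)

(a) 2 (quadratic); (b) |e_{n+1}| ≈ 3.450e-06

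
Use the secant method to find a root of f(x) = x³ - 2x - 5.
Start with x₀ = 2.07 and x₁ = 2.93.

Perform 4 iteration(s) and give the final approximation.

f(x) = x³ - 2x - 5
x₀ = 2.07, x₁ = 2.93

Secant formula: x_{n+1} = x_n - f(x_n)(x_n - x_{n-1})/(f(x_n) - f(x_{n-1}))

Iteration 1:
  f(2.070000) = -0.270257
  f(2.930000) = 14.293757
  x_2 = 2.930000 - 14.293757×(2.930000 - 2.070000)/(14.293757 - (-0.270257))
       = 2.085959
Iteration 2:
  f(2.930000) = 14.293757
  f(2.085959) = -0.095446
  x_3 = 2.085959 - (-0.095446)×(2.085959 - 2.930000)/(-0.095446 - 14.293757)
       = 2.091557
Iteration 3:
  f(2.085959) = -0.095446
  f(2.091557) = -0.033364
  x_4 = 2.091557 - (-0.033364)×(2.091557 - 2.085959)/(-0.033364 - (-0.095446))
       = 2.094566
Iteration 4:
  f(2.091557) = -0.033364
  f(2.094566) = 0.000162
  x_5 = 2.094566 - 0.000162×(2.094566 - 2.091557)/(0.000162 - (-0.033364))
       = 2.094551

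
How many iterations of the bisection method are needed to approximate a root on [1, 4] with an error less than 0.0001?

We need (b-a)/2^n ≤ 0.0001
(4 - 1)/2^n ≤ 0.0001
3/2^n ≤ 0.0001
2^n ≥ 30000
n ≥ log₂(30000) = 14.87
n ≥ 15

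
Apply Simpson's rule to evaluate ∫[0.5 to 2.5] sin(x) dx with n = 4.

f(x) = sin(x)
a = 0.5, b = 2.5, n = 4
h = (b - a)/n = 0.500000

Simpson's rule: (h/3)[f(x₀) + 4f(x₁) + 2f(x₂) + ... + f(xₙ)]

x_0 = 0.5000, f(x_0) = 0.479426, coefficient = 1
x_1 = 1.0000, f(x_1) = 0.841471, coefficient = 4
x_2 = 1.5000, f(x_2) = 0.997495, coefficient = 2
x_3 = 2.0000, f(x_3) = 0.909297, coefficient = 4
x_4 = 2.5000, f(x_4) = 0.598472, coefficient = 1

I ≈ (0.500000/3) × 10.075961 = 1.679327
Exact value: 1.678726
Error: 0.000601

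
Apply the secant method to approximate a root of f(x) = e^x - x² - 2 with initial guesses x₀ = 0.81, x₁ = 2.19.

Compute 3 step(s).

f(x) = e^x - x² - 2
x₀ = 0.81, x₁ = 2.19

Secant formula: x_{n+1} = x_n - f(x_n)(x_n - x_{n-1})/(f(x_n) - f(x_{n-1}))

Iteration 1:
  f(0.810000) = -0.408192
  f(2.190000) = 2.139113
  x_2 = 2.190000 - 2.139113×(2.190000 - 0.810000)/(2.139113 - (-0.408192))
       = 1.031138
Iteration 2:
  f(2.190000) = 2.139113
  f(1.031138) = -0.258991
  x_3 = 1.031138 - (-0.258991)×(1.031138 - 2.190000)/(-0.258991 - 2.139113)
       = 1.156293
Iteration 3:
  f(1.031138) = -0.258991
  f(1.156293) = -0.158884
  x_4 = 1.156293 - (-0.158884)×(1.156293 - 1.031138)/(-0.158884 - (-0.258991))
       = 1.354931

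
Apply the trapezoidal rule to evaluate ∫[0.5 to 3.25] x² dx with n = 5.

f(x) = x²
a = 0.5, b = 3.25, n = 5
h = (b - a)/n = 0.550000

Trapezoidal rule: (h/2)[f(x₀) + 2f(x₁) + 2f(x₂) + ... + f(xₙ)]

x_0 = 0.5000, f(x_0) = 0.250000, coefficient = 1
x_1 = 1.0500, f(x_1) = 1.102500, coefficient = 2
x_2 = 1.6000, f(x_2) = 2.560000, coefficient = 2
x_3 = 2.1500, f(x_3) = 4.622500, coefficient = 2
x_4 = 2.7000, f(x_4) = 7.290000, coefficient = 2
x_5 = 3.2500, f(x_5) = 10.562500, coefficient = 1

I ≈ (0.550000/2) × 41.962500 = 11.539688
Exact value: 11.401042
Error: 0.138646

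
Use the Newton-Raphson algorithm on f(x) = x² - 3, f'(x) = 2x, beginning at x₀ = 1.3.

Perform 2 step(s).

f(x) = x² - 3
f'(x) = 2x
x₀ = 1.3

Newton-Raphson formula: x_{n+1} = x_n - f(x_n)/f'(x_n)

Iteration 1:
  f(1.300000) = -1.310000
  f'(1.300000) = 2.600000
  x_1 = 1.300000 - (-1.310000)/2.600000 = 1.803846
Iteration 2:
  f(1.803846) = 0.253861
  f'(1.803846) = 3.607692
  x_2 = 1.803846 - 0.253861/3.607692 = 1.733480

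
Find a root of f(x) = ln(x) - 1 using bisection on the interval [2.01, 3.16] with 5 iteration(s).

f(x) = ln(x) - 1
Initial interval: [2.01, 3.16]

Iteration 1:
  c_1 = (2.010000 + 3.160000)/2 = 2.585000
  f(c_1) = f(2.585000) = -0.050274
  f(a) × f(c) ≥ 0, new interval: [2.585000, 3.160000]
Iteration 2:
  c_2 = (2.585000 + 3.160000)/2 = 2.872500
  f(c_2) = f(2.872500) = 0.055183
  f(a) × f(c) < 0, new interval: [2.585000, 2.872500]
Iteration 3:
  c_3 = (2.585000 + 2.872500)/2 = 2.728750
  f(c_3) = f(2.728750) = 0.003844
  f(a) × f(c) < 0, new interval: [2.585000, 2.728750]
Iteration 4:
  c_4 = (2.585000 + 2.728750)/2 = 2.656875
  f(c_4) = f(2.656875) = -0.022849
  f(a) × f(c) ≥ 0, new interval: [2.656875, 2.728750]
Iteration 5:
  c_5 = (2.656875 + 2.728750)/2 = 2.692812
  f(c_5) = f(2.692812) = -0.009414
  f(a) × f(c) ≥ 0, new interval: [2.692812, 2.728750]

After 5 iteration(s), the approximation is c_5 = 2.692812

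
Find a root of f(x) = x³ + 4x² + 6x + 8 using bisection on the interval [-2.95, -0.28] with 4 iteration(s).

f(x) = x³ + 4x² + 6x + 8
Initial interval: [-2.95, -0.28]

Iteration 1:
  c_1 = (-2.950000 + (-0.280000))/2 = -1.615000
  f(c_1) = f(-1.615000) = 4.530617
  f(a) × f(c) < 0, new interval: [-2.950000, -1.615000]
Iteration 2:
  c_2 = (-2.950000 + (-1.615000))/2 = -2.282500
  f(c_2) = f(-2.282500) = 3.252842
  f(a) × f(c) < 0, new interval: [-2.950000, -2.282500]
Iteration 3:
  c_3 = (-2.950000 + (-2.282500))/2 = -2.616250
  f(c_3) = f(-2.616250) = 1.773942
  f(a) × f(c) < 0, new interval: [-2.950000, -2.616250]
Iteration 4:
  c_4 = (-2.950000 + (-2.616250))/2 = -2.783125
  f(c_4) = f(-2.783125) = 0.726902
  f(a) × f(c) < 0, new interval: [-2.950000, -2.783125]

After 4 iteration(s), the approximation is c_4 = -2.783125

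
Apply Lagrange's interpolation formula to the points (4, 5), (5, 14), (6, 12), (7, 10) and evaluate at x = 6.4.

Lagrange interpolation formula:
P(x) = Σ yᵢ × Lᵢ(x)
where Lᵢ(x) = Π_{j≠i} (x - xⱼ)/(xᵢ - xⱼ)

L_0(6.4) = (6.4 - 5)/(4 - 5) × (6.4 - 6)/(4 - 6) × (6.4 - 7)/(4 - 7) = 0.056000
L_1(6.4) = (6.4 - 4)/(5 - 4) × (6.4 - 6)/(5 - 6) × (6.4 - 7)/(5 - 7) = -0.288000
L_2(6.4) = (6.4 - 4)/(6 - 4) × (6.4 - 5)/(6 - 5) × (6.4 - 7)/(6 - 7) = 1.008000
L_3(6.4) = (6.4 - 4)/(7 - 4) × (6.4 - 5)/(7 - 5) × (6.4 - 6)/(7 - 6) = 0.224000

P(6.4) = 5×L_0(6.4) + 14×L_1(6.4) + 12×L_2(6.4) + 10×L_3(6.4)
P(6.4) = 10.584000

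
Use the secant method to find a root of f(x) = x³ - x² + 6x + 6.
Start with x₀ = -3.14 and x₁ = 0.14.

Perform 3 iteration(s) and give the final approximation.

f(x) = x³ - x² + 6x + 6
x₀ = -3.14, x₁ = 0.14

Secant formula: x_{n+1} = x_n - f(x_n)(x_n - x_{n-1})/(f(x_n) - f(x_{n-1}))

Iteration 1:
  f(-3.140000) = -53.658744
  f(0.140000) = 6.823144
  x_2 = 0.140000 - 6.823144×(0.140000 - (-3.140000))/(6.823144 - (-53.658744))
       = -0.230027
Iteration 2:
  f(0.140000) = 6.823144
  f(-0.230027) = 4.554756
  x_3 = -0.230027 - 4.554756×(-0.230027 - 0.140000)/(4.554756 - 6.823144)
       = -0.973013
Iteration 3:
  f(-0.230027) = 4.554756
  f(-0.973013) = -1.706039
  x_4 = -0.973013 - (-1.706039)×(-0.973013 - (-0.230027))/(-1.706039 - 4.554756)
       = -0.770553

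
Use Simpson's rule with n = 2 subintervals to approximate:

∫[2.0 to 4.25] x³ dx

f(x) = x³
a = 2.0, b = 4.25, n = 2
h = (b - a)/n = 1.125000

Simpson's rule: (h/3)[f(x₀) + 4f(x₁) + 2f(x₂) + ... + f(xₙ)]

x_0 = 2.0000, f(x_0) = 8.000000, coefficient = 1
x_1 = 3.1250, f(x_1) = 30.517578, coefficient = 4
x_2 = 4.2500, f(x_2) = 76.765625, coefficient = 1

I ≈ (1.125000/3) × 206.835938 = 77.563477
Exact value: 77.563477
Error: 0.000000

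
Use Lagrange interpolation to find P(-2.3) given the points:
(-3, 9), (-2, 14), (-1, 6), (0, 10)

Lagrange interpolation formula:
P(x) = Σ yᵢ × Lᵢ(x)
where Lᵢ(x) = Π_{j≠i} (x - xⱼ)/(xᵢ - xⱼ)

L_0(-2.3) = (-2.3 - (-2))/(-3 - (-2)) × (-2.3 - (-1))/(-3 - (-1)) × (-2.3 - 0)/(-3 - 0) = 0.149500
L_1(-2.3) = (-2.3 - (-3))/(-2 - (-3)) × (-2.3 - (-1))/(-2 - (-1)) × (-2.3 - 0)/(-2 - 0) = 1.046500
L_2(-2.3) = (-2.3 - (-3))/(-1 - (-3)) × (-2.3 - (-2))/(-1 - (-2)) × (-2.3 - 0)/(-1 - 0) = -0.241500
L_3(-2.3) = (-2.3 - (-3))/(0 - (-3)) × (-2.3 - (-2))/(0 - (-2)) × (-2.3 - (-1))/(0 - (-1)) = 0.045500

P(-2.3) = 9×L_0(-2.3) + 14×L_1(-2.3) + 6×L_2(-2.3) + 10×L_3(-2.3)
P(-2.3) = 15.002500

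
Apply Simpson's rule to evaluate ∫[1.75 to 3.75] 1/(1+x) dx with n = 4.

f(x) = 1/(1+x)
a = 1.75, b = 3.75, n = 4
h = (b - a)/n = 0.500000

Simpson's rule: (h/3)[f(x₀) + 4f(x₁) + 2f(x₂) + ... + f(xₙ)]

x_0 = 1.7500, f(x_0) = 0.363636, coefficient = 1
x_1 = 2.2500, f(x_1) = 0.307692, coefficient = 4
x_2 = 2.7500, f(x_2) = 0.266667, coefficient = 2
x_3 = 3.2500, f(x_3) = 0.235294, coefficient = 4
x_4 = 3.7500, f(x_4) = 0.210526, coefficient = 1

I ≈ (0.500000/3) × 3.279442 = 0.546574
Exact value: 0.546544
Error: 0.000030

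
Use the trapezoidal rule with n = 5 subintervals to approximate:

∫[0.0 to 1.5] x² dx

f(x) = x²
a = 0.0, b = 1.5, n = 5
h = (b - a)/n = 0.300000

Trapezoidal rule: (h/2)[f(x₀) + 2f(x₁) + 2f(x₂) + ... + f(xₙ)]

x_0 = 0.0000, f(x_0) = 0.000000, coefficient = 1
x_1 = 0.3000, f(x_1) = 0.090000, coefficient = 2
x_2 = 0.6000, f(x_2) = 0.360000, coefficient = 2
x_3 = 0.9000, f(x_3) = 0.810000, coefficient = 2
x_4 = 1.2000, f(x_4) = 1.440000, coefficient = 2
x_5 = 1.5000, f(x_5) = 2.250000, coefficient = 1

I ≈ (0.300000/2) × 7.650000 = 1.147500
Exact value: 1.125000
Error: 0.022500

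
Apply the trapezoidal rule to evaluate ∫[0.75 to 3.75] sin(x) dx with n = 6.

f(x) = sin(x)
a = 0.75, b = 3.75, n = 6
h = (b - a)/n = 0.500000

Trapezoidal rule: (h/2)[f(x₀) + 2f(x₁) + 2f(x₂) + ... + f(xₙ)]

x_0 = 0.7500, f(x_0) = 0.681639, coefficient = 1
x_1 = 1.2500, f(x_1) = 0.948985, coefficient = 2
x_2 = 1.7500, f(x_2) = 0.983986, coefficient = 2
x_3 = 2.2500, f(x_3) = 0.778073, coefficient = 2
x_4 = 2.7500, f(x_4) = 0.381661, coefficient = 2
x_5 = 3.2500, f(x_5) = -0.108195, coefficient = 2
x_6 = 3.7500, f(x_6) = -0.571561, coefficient = 1

I ≈ (0.500000/2) × 6.079097 = 1.519774
Exact value: 1.552248
Error: 0.032474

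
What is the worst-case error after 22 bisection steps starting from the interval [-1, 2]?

Bisection error bound: |error| ≤ (b-a)/2^n
|error| ≤ (2 - (-1))/2^22 = 3/2^22
|error| ≤ 0.0000007153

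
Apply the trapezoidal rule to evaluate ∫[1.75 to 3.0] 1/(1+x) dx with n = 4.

f(x) = 1/(1+x)
a = 1.75, b = 3.0, n = 4
h = (b - a)/n = 0.312500

Trapezoidal rule: (h/2)[f(x₀) + 2f(x₁) + 2f(x₂) + ... + f(xₙ)]

x_0 = 1.7500, f(x_0) = 0.363636, coefficient = 1
x_1 = 2.0625, f(x_1) = 0.326531, coefficient = 2
x_2 = 2.3750, f(x_2) = 0.296296, coefficient = 2
x_3 = 2.6875, f(x_3) = 0.271186, coefficient = 2
x_4 = 3.0000, f(x_4) = 0.250000, coefficient = 1

I ≈ (0.312500/2) × 2.401663 = 0.375260
Exact value: 0.374693
Error: 0.000566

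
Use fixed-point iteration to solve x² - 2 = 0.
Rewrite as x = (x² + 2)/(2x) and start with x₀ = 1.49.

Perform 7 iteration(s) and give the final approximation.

Equation: x² - 2 = 0
Fixed-point form: x = (x² + 2)/(2x)
x₀ = 1.49

x_1 = g(1.490000) = 1.416141
x_2 = g(1.416141) = 1.414215
x_3 = g(1.414215) = 1.414214
x_4 = g(1.414214) = 1.414214
x_5 = g(1.414214) = 1.414214
x_6 = g(1.414214) = 1.414214
x_7 = g(1.414214) = 1.414214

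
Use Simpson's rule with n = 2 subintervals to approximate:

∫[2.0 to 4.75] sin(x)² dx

f(x) = sin(x)²
a = 2.0, b = 4.75, n = 2
h = (b - a)/n = 1.375000

Simpson's rule: (h/3)[f(x₀) + 4f(x₁) + 2f(x₂) + ... + f(xₙ)]

x_0 = 2.0000, f(x_0) = 0.826822, coefficient = 1
x_1 = 3.3750, f(x_1) = 0.053497, coefficient = 4
x_2 = 4.7500, f(x_2) = 0.998586, coefficient = 1

I ≈ (1.375000/3) × 2.039395 = 0.934723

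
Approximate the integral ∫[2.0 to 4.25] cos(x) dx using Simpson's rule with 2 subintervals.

f(x) = cos(x)
a = 2.0, b = 4.25, n = 2
h = (b - a)/n = 1.125000

Simpson's rule: (h/3)[f(x₀) + 4f(x₁) + 2f(x₂) + ... + f(xₙ)]

x_0 = 2.0000, f(x_0) = -0.416147, coefficient = 1
x_1 = 3.1250, f(x_1) = -0.999862, coefficient = 4
x_2 = 4.2500, f(x_2) = -0.446087, coefficient = 1

I ≈ (1.125000/3) × -4.861684 = -1.823131
Exact value: -1.804287
Error: 0.018845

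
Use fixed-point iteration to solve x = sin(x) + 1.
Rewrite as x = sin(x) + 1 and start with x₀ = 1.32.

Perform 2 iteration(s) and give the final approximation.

Equation: x = sin(x) + 1
Fixed-point form: x = sin(x) + 1
x₀ = 1.32

x_1 = g(1.320000) = 1.968715
x_2 = g(1.968715) = 1.921869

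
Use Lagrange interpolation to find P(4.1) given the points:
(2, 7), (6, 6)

Lagrange interpolation formula:
P(x) = Σ yᵢ × Lᵢ(x)
where Lᵢ(x) = Π_{j≠i} (x - xⱼ)/(xᵢ - xⱼ)

L_0(4.1) = (4.1 - 6)/(2 - 6) = 0.475000
L_1(4.1) = (4.1 - 2)/(6 - 2) = 0.525000

P(4.1) = 7×L_0(4.1) + 6×L_1(4.1)
P(4.1) = 6.475000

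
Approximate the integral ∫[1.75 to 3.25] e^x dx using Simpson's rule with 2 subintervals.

f(x) = e^x
a = 1.75, b = 3.25, n = 2
h = (b - a)/n = 0.750000

Simpson's rule: (h/3)[f(x₀) + 4f(x₁) + 2f(x₂) + ... + f(xₙ)]

x_0 = 1.7500, f(x_0) = 5.754603, coefficient = 1
x_1 = 2.5000, f(x_1) = 12.182494, coefficient = 4
x_2 = 3.2500, f(x_2) = 25.790340, coefficient = 1

I ≈ (0.750000/3) × 80.274918 = 20.068730
Exact value: 20.035737
Error: 0.032992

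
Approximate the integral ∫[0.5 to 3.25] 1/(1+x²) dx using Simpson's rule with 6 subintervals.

f(x) = 1/(1+x²)
a = 0.5, b = 3.25, n = 6
h = (b - a)/n = 0.458333

Simpson's rule: (h/3)[f(x₀) + 4f(x₁) + 2f(x₂) + ... + f(xₙ)]

x_0 = 0.5000, f(x_0) = 0.800000, coefficient = 1
x_1 = 0.9583, f(x_1) = 0.521267, coefficient = 4
x_2 = 1.4167, f(x_2) = 0.332564, coefficient = 2
x_3 = 1.8750, f(x_3) = 0.221453, coefficient = 4
x_4 = 2.3333, f(x_4) = 0.155172, coefficient = 2
x_5 = 2.7917, f(x_5) = 0.113722, coefficient = 4
x_6 = 3.2500, f(x_6) = 0.086486, coefficient = 1

I ≈ (0.458333/3) × 5.287726 = 0.807847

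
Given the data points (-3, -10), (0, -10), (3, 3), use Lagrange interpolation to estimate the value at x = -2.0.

Lagrange interpolation formula:
P(x) = Σ yᵢ × Lᵢ(x)
where Lᵢ(x) = Π_{j≠i} (x - xⱼ)/(xᵢ - xⱼ)

L_0(-2.0) = (-2.0 - 0)/(-3 - 0) × (-2.0 - 3)/(-3 - 3) = 0.555556
L_1(-2.0) = (-2.0 - (-3))/(0 - (-3)) × (-2.0 - 3)/(0 - 3) = 0.555556
L_2(-2.0) = (-2.0 - (-3))/(3 - (-3)) × (-2.0 - 0)/(3 - 0) = -0.111111

P(-2.0) = (-10)×L_0(-2.0) + (-10)×L_1(-2.0) + 3×L_2(-2.0)
P(-2.0) = -11.444444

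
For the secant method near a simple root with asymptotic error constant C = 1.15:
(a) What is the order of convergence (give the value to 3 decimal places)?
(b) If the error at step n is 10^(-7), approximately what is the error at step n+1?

(a) Secant method has superlinear convergence with order φ = (1+√5)/2 ≈ 1.618.
    This means |e_{n+1}| ≈ C|e_n|^1.618.

(b) With |e_n| = 10^(-7) and C = 1.15:
    |e_{n+1}| ≈ 1.15 × (10^(-7))^1.618 = 1.15 × 10^(-11.33)

(a) ≈ 1.618 (golden ratio); (b) |e_{n+1}| ≈ 5.426e-12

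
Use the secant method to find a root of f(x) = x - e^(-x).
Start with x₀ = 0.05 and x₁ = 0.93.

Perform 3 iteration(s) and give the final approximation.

f(x) = x - e^(-x)
x₀ = 0.05, x₁ = 0.93

Secant formula: x_{n+1} = x_n - f(x_n)(x_n - x_{n-1})/(f(x_n) - f(x_{n-1}))

Iteration 1:
  f(0.050000) = -0.901229
  f(0.930000) = 0.535446
  x_2 = 0.930000 - 0.535446×(0.930000 - 0.050000)/(0.535446 - (-0.901229))
       = 0.602026
Iteration 2:
  f(0.930000) = 0.535446
  f(0.602026) = 0.054325
  x_3 = 0.602026 - 0.054325×(0.602026 - 0.930000)/(0.054325 - 0.535446)
       = 0.564993
Iteration 3:
  f(0.602026) = 0.054325
  f(0.564993) = -0.003371
  x_4 = 0.564993 - (-0.003371)×(0.564993 - 0.602026)/(-0.003371 - 0.054325)
       = 0.567157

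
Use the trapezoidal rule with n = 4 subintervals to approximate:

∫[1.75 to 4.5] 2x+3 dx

f(x) = 2x+3
a = 1.75, b = 4.5, n = 4
h = (b - a)/n = 0.687500

Trapezoidal rule: (h/2)[f(x₀) + 2f(x₁) + 2f(x₂) + ... + f(xₙ)]

x_0 = 1.7500, f(x_0) = 6.500000, coefficient = 1
x_1 = 2.4375, f(x_1) = 7.875000, coefficient = 2
x_2 = 3.1250, f(x_2) = 9.250000, coefficient = 2
x_3 = 3.8125, f(x_3) = 10.625000, coefficient = 2
x_4 = 4.5000, f(x_4) = 12.000000, coefficient = 1

I ≈ (0.687500/2) × 74.000000 = 25.437500
Exact value: 25.437500
Error: 0.000000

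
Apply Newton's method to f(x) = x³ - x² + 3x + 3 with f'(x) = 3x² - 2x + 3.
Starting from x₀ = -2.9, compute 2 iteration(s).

f(x) = x³ - x² + 3x + 3
f'(x) = 3x² - 2x + 3
x₀ = -2.9

Newton-Raphson formula: x_{n+1} = x_n - f(x_n)/f'(x_n)

Iteration 1:
  f(-2.900000) = -38.499000
  f'(-2.900000) = 34.030000
  x_1 = -2.900000 - (-38.499000)/34.030000 = -1.768675
Iteration 2:
  f(-1.768675) = -10.967021
  f'(-1.768675) = 15.921980
  x_2 = -1.768675 - (-10.967021)/15.921980 = -1.079877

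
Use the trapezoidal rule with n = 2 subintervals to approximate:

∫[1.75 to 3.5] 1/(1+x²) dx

f(x) = 1/(1+x²)
a = 1.75, b = 3.5, n = 2
h = (b - a)/n = 0.875000

Trapezoidal rule: (h/2)[f(x₀) + 2f(x₁) + 2f(x₂) + ... + f(xₙ)]

x_0 = 1.7500, f(x_0) = 0.246154, coefficient = 1
x_1 = 2.6250, f(x_1) = 0.126733, coefficient = 2
x_2 = 3.5000, f(x_2) = 0.075472, coefficient = 1

I ≈ (0.875000/2) × 0.575091 = 0.251602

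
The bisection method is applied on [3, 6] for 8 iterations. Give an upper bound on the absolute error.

Bisection error bound: |error| ≤ (b-a)/2^n
|error| ≤ (6 - 3)/2^8 = 3/2^8
|error| ≤ 0.0117187500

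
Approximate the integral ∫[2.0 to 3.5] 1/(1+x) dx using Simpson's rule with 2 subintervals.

f(x) = 1/(1+x)
a = 2.0, b = 3.5, n = 2
h = (b - a)/n = 0.750000

Simpson's rule: (h/3)[f(x₀) + 4f(x₁) + 2f(x₂) + ... + f(xₙ)]

x_0 = 2.0000, f(x_0) = 0.333333, coefficient = 1
x_1 = 2.7500, f(x_1) = 0.266667, coefficient = 4
x_2 = 3.5000, f(x_2) = 0.222222, coefficient = 1

I ≈ (0.750000/3) × 1.622222 = 0.405556
Exact value: 0.405465
Error: 0.000090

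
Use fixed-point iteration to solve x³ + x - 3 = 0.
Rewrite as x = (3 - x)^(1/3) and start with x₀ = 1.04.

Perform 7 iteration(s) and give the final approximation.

Equation: x³ + x - 3 = 0
Fixed-point form: x = (3 - x)^(1/3)
x₀ = 1.04

x_1 = g(1.040000) = 1.251465
x_2 = g(1.251465) = 1.204735
x_3 = g(1.204735) = 1.215373
x_4 = g(1.215373) = 1.212967
x_5 = g(1.212967) = 1.213512
x_6 = g(1.213512) = 1.213389
x_7 = g(1.213389) = 1.213417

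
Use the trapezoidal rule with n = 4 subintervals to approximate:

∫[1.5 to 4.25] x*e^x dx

f(x) = x*e^x
a = 1.5, b = 4.25, n = 4
h = (b - a)/n = 0.687500

Trapezoidal rule: (h/2)[f(x₀) + 2f(x₁) + 2f(x₂) + ... + f(xₙ)]

x_0 = 1.5000, f(x_0) = 6.722534, coefficient = 1
x_1 = 2.1875, f(x_1) = 19.496975, coefficient = 2
x_2 = 2.8750, f(x_2) = 50.960594, coefficient = 2
x_3 = 3.5625, f(x_3) = 125.582454, coefficient = 2
x_4 = 4.2500, f(x_4) = 297.948002, coefficient = 1

I ≈ (0.687500/2) × 696.750583 = 239.508013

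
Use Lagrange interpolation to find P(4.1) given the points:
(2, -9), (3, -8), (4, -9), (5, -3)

Lagrange interpolation formula:
P(x) = Σ yᵢ × Lᵢ(x)
where Lᵢ(x) = Π_{j≠i} (x - xⱼ)/(xᵢ - xⱼ)

L_0(4.1) = (4.1 - 3)/(2 - 3) × (4.1 - 4)/(2 - 4) × (4.1 - 5)/(2 - 5) = 0.016500
L_1(4.1) = (4.1 - 2)/(3 - 2) × (4.1 - 4)/(3 - 4) × (4.1 - 5)/(3 - 5) = -0.094500
L_2(4.1) = (4.1 - 2)/(4 - 2) × (4.1 - 3)/(4 - 3) × (4.1 - 5)/(4 - 5) = 1.039500
L_3(4.1) = (4.1 - 2)/(5 - 2) × (4.1 - 3)/(5 - 3) × (4.1 - 4)/(5 - 4) = 0.038500

P(4.1) = (-9)×L_0(4.1) + (-8)×L_1(4.1) + (-9)×L_2(4.1) + (-3)×L_3(4.1)
P(4.1) = -8.863500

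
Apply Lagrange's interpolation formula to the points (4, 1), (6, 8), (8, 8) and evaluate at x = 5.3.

Lagrange interpolation formula:
P(x) = Σ yᵢ × Lᵢ(x)
where Lᵢ(x) = Π_{j≠i} (x - xⱼ)/(xᵢ - xⱼ)

L_0(5.3) = (5.3 - 6)/(4 - 6) × (5.3 - 8)/(4 - 8) = 0.236250
L_1(5.3) = (5.3 - 4)/(6 - 4) × (5.3 - 8)/(6 - 8) = 0.877500
L_2(5.3) = (5.3 - 4)/(8 - 4) × (5.3 - 6)/(8 - 6) = -0.113750

P(5.3) = 1×L_0(5.3) + 8×L_1(5.3) + 8×L_2(5.3)
P(5.3) = 6.346250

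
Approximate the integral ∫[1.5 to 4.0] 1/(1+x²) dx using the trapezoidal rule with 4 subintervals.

f(x) = 1/(1+x²)
a = 1.5, b = 4.0, n = 4
h = (b - a)/n = 0.625000

Trapezoidal rule: (h/2)[f(x₀) + 2f(x₁) + 2f(x₂) + ... + f(xₙ)]

x_0 = 1.5000, f(x_0) = 0.307692, coefficient = 1
x_1 = 2.1250, f(x_1) = 0.181303, coefficient = 2
x_2 = 2.7500, f(x_2) = 0.116788, coefficient = 2
x_3 = 3.3750, f(x_3) = 0.080706, coefficient = 2
x_4 = 4.0000, f(x_4) = 0.058824, coefficient = 1

I ≈ (0.625000/2) × 1.124111 = 0.351285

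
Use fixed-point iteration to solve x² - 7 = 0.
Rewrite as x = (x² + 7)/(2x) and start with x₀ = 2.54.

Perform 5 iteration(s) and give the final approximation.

Equation: x² - 7 = 0
Fixed-point form: x = (x² + 7)/(2x)
x₀ = 2.54

x_1 = g(2.540000) = 2.647953
x_2 = g(2.647953) = 2.645752
x_3 = g(2.645752) = 2.645751
x_4 = g(2.645751) = 2.645751
x_5 = g(2.645751) = 2.645751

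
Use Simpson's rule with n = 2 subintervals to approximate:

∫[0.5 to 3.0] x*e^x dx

f(x) = x*e^x
a = 0.5, b = 3.0, n = 2
h = (b - a)/n = 1.250000

Simpson's rule: (h/3)[f(x₀) + 4f(x₁) + 2f(x₂) + ... + f(xₙ)]

x_0 = 0.5000, f(x_0) = 0.824361, coefficient = 1
x_1 = 1.7500, f(x_1) = 10.070555, coefficient = 4
x_2 = 3.0000, f(x_2) = 60.256611, coefficient = 1

I ≈ (1.250000/3) × 101.363190 = 42.234663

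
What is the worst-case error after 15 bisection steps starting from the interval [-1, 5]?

Bisection error bound: |error| ≤ (b-a)/2^n
|error| ≤ (5 - (-1))/2^15 = 6/2^15
|error| ≤ 0.0001831055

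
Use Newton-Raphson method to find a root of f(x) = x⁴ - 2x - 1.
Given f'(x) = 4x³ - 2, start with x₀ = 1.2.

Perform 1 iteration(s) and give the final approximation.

f(x) = x⁴ - 2x - 1
f'(x) = 4x³ - 2
x₀ = 1.2

Newton-Raphson formula: x_{n+1} = x_n - f(x_n)/f'(x_n)

Iteration 1:
  f(1.200000) = -1.326400
  f'(1.200000) = 4.912000
  x_1 = 1.200000 - (-1.326400)/4.912000 = 1.470033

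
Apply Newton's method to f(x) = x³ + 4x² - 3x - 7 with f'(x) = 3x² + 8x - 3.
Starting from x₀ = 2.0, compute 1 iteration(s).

f(x) = x³ + 4x² - 3x - 7
f'(x) = 3x² + 8x - 3
x₀ = 2.0

Newton-Raphson formula: x_{n+1} = x_n - f(x_n)/f'(x_n)

Iteration 1:
  f(2.000000) = 11.000000
  f'(2.000000) = 25.000000
  x_1 = 2.000000 - 11.000000/25.000000 = 1.560000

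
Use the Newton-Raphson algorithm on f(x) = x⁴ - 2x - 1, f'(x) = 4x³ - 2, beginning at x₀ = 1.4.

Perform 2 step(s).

f(x) = x⁴ - 2x - 1
f'(x) = 4x³ - 2
x₀ = 1.4

Newton-Raphson formula: x_{n+1} = x_n - f(x_n)/f'(x_n)

Iteration 1:
  f(1.400000) = 0.041600
  f'(1.400000) = 8.976000
  x_1 = 1.400000 - 0.041600/8.976000 = 1.395365
Iteration 2:
  f(1.395365) = 0.000252
  f'(1.395365) = 8.867355
  x_2 = 1.395365 - 0.000252/8.867355 = 1.395337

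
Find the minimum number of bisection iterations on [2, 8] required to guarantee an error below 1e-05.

We need (b-a)/2^n ≤ 1e-05
(8 - 2)/2^n ≤ 1e-05
6/2^n ≤ 1e-05
2^n ≥ 600000
n ≥ log₂(600000) = 19.19
n ≥ 20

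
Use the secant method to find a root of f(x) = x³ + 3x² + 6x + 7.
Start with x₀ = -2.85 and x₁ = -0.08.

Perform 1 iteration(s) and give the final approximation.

f(x) = x³ + 3x² + 6x + 7
x₀ = -2.85, x₁ = -0.08

Secant formula: x_{n+1} = x_n - f(x_n)(x_n - x_{n-1})/(f(x_n) - f(x_{n-1}))

Iteration 1:
  f(-2.850000) = -8.881625
  f(-0.080000) = 6.538688
  x_2 = -0.080000 - 6.538688×(-0.080000 - (-2.850000))/(6.538688 - (-8.881625))
       = -1.254565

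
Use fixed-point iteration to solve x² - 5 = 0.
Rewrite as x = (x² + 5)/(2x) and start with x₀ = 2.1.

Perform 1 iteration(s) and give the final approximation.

Equation: x² - 5 = 0
Fixed-point form: x = (x² + 5)/(2x)
x₀ = 2.1

x_1 = g(2.100000) = 2.240476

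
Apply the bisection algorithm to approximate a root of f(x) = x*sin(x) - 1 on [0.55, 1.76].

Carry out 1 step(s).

f(x) = x*sin(x) - 1
Initial interval: [0.55, 1.76]

Iteration 1:
  c_1 = (0.550000 + 1.760000)/2 = 1.155000
  f(c_1) = f(1.155000) = 0.056588
  f(a) × f(c) < 0, new interval: [0.550000, 1.155000]

After 1 iteration(s), the approximation is c_1 = 1.155000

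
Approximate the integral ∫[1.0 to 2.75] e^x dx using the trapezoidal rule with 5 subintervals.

f(x) = e^x
a = 1.0, b = 2.75, n = 5
h = (b - a)/n = 0.350000

Trapezoidal rule: (h/2)[f(x₀) + 2f(x₁) + 2f(x₂) + ... + f(xₙ)]

x_0 = 1.0000, f(x_0) = 2.718282, coefficient = 1
x_1 = 1.3500, f(x_1) = 3.857426, coefficient = 2
x_2 = 1.7000, f(x_2) = 5.473947, coefficient = 2
x_3 = 2.0500, f(x_3) = 7.767901, coefficient = 2
x_4 = 2.4000, f(x_4) = 11.023176, coefficient = 2
x_5 = 2.7500, f(x_5) = 15.642632, coefficient = 1

I ≈ (0.350000/2) × 74.605815 = 13.056018
Exact value: 12.924350
Error: 0.131667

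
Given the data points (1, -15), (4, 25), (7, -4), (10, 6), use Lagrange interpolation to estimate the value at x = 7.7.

Lagrange interpolation formula:
P(x) = Σ yᵢ × Lᵢ(x)
where Lᵢ(x) = Π_{j≠i} (x - xⱼ)/(xᵢ - xⱼ)

L_0(7.7) = (7.7 - 4)/(1 - 4) × (7.7 - 7)/(1 - 7) × (7.7 - 10)/(1 - 10) = 0.036772
L_1(7.7) = (7.7 - 1)/(4 - 1) × (7.7 - 7)/(4 - 7) × (7.7 - 10)/(4 - 10) = -0.199759
L_2(7.7) = (7.7 - 1)/(7 - 1) × (7.7 - 4)/(7 - 4) × (7.7 - 10)/(7 - 10) = 1.055870
L_3(7.7) = (7.7 - 1)/(10 - 1) × (7.7 - 4)/(10 - 4) × (7.7 - 7)/(10 - 7) = 0.107117

P(7.7) = (-15)×L_0(7.7) + 25×L_1(7.7) + (-4)×L_2(7.7) + 6×L_3(7.7)
P(7.7) = -9.126333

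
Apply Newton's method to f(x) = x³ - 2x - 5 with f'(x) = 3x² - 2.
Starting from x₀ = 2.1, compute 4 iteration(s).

f(x) = x³ - 2x - 5
f'(x) = 3x² - 2
x₀ = 2.1

Newton-Raphson formula: x_{n+1} = x_n - f(x_n)/f'(x_n)

Iteration 1:
  f(2.100000) = 0.061000
  f'(2.100000) = 11.230000
  x_1 = 2.100000 - 0.061000/11.230000 = 2.094568
Iteration 2:
  f(2.094568) = 0.000186
  f'(2.094568) = 11.161647
  x_2 = 2.094568 - 0.000186/11.161647 = 2.094551
Iteration 3:
  f(2.094551) = 0.000000
  f'(2.094551) = 11.161438
  x_3 = 2.094551 - 0.000000/11.161438 = 2.094551
Iteration 4:
  f(2.094551) = 0.000000
  f'(2.094551) = 11.161438
  x_4 = 2.094551 - 0.000000/11.161438 = 2.094551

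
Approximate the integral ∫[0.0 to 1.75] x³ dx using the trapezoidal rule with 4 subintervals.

f(x) = x³
a = 0.0, b = 1.75, n = 4
h = (b - a)/n = 0.437500

Trapezoidal rule: (h/2)[f(x₀) + 2f(x₁) + 2f(x₂) + ... + f(xₙ)]

x_0 = 0.0000, f(x_0) = 0.000000, coefficient = 1
x_1 = 0.4375, f(x_1) = 0.083740, coefficient = 2
x_2 = 0.8750, f(x_2) = 0.669922, coefficient = 2
x_3 = 1.3125, f(x_3) = 2.260986, coefficient = 2
x_4 = 1.7500, f(x_4) = 5.359375, coefficient = 1

I ≈ (0.437500/2) × 11.388672 = 2.491272
Exact value: 2.344727
Error: 0.146545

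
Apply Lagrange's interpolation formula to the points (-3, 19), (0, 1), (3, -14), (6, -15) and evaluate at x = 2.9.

Lagrange interpolation formula:
P(x) = Σ yᵢ × Lᵢ(x)
where Lᵢ(x) = Π_{j≠i} (x - xⱼ)/(xᵢ - xⱼ)

L_0(2.9) = (2.9 - 0)/(-3 - 0) × (2.9 - 3)/(-3 - 3) × (2.9 - 6)/(-3 - 6) = -0.005549
L_1(2.9) = (2.9 - (-3))/(0 - (-3)) × (2.9 - 3)/(0 - 3) × (2.9 - 6)/(0 - 6) = 0.033870
L_2(2.9) = (2.9 - (-3))/(3 - (-3)) × (2.9 - 0)/(3 - 0) × (2.9 - 6)/(3 - 6) = 0.982241
L_3(2.9) = (2.9 - (-3))/(6 - (-3)) × (2.9 - 0)/(6 - 0) × (2.9 - 3)/(6 - 3) = -0.010562

P(2.9) = 19×L_0(2.9) + 1×L_1(2.9) + (-14)×L_2(2.9) + (-15)×L_3(2.9)
P(2.9) = -13.664512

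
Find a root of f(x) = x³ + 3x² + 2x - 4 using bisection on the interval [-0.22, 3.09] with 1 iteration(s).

f(x) = x³ + 3x² + 2x - 4
Initial interval: [-0.22, 3.09]

Iteration 1:
  c_1 = (-0.220000 + 3.090000)/2 = 1.435000
  f(c_1) = f(1.435000) = 8.002663
  f(a) × f(c) < 0, new interval: [-0.220000, 1.435000]

After 1 iteration(s), the approximation is c_1 = 1.435000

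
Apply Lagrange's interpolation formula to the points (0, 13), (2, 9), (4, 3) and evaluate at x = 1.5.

Lagrange interpolation formula:
P(x) = Σ yᵢ × Lᵢ(x)
where Lᵢ(x) = Π_{j≠i} (x - xⱼ)/(xᵢ - xⱼ)

L_0(1.5) = (1.5 - 2)/(0 - 2) × (1.5 - 4)/(0 - 4) = 0.156250
L_1(1.5) = (1.5 - 0)/(2 - 0) × (1.5 - 4)/(2 - 4) = 0.937500
L_2(1.5) = (1.5 - 0)/(4 - 0) × (1.5 - 2)/(4 - 2) = -0.093750

P(1.5) = 13×L_0(1.5) + 9×L_1(1.5) + 3×L_2(1.5)
P(1.5) = 10.187500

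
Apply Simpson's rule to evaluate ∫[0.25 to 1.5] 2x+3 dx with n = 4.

f(x) = 2x+3
a = 0.25, b = 1.5, n = 4
h = (b - a)/n = 0.312500

Simpson's rule: (h/3)[f(x₀) + 4f(x₁) + 2f(x₂) + ... + f(xₙ)]

x_0 = 0.2500, f(x_0) = 3.500000, coefficient = 1
x_1 = 0.5625, f(x_1) = 4.125000, coefficient = 4
x_2 = 0.8750, f(x_2) = 4.750000, coefficient = 2
x_3 = 1.1875, f(x_3) = 5.375000, coefficient = 4
x_4 = 1.5000, f(x_4) = 6.000000, coefficient = 1

I ≈ (0.312500/3) × 57.000000 = 5.937500
Exact value: 5.937500
Error: 0.000000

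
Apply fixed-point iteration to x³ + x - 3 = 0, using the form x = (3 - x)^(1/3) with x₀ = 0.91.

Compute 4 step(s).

Equation: x³ + x - 3 = 0
Fixed-point form: x = (3 - x)^(1/3)
x₀ = 0.91

x_1 = g(0.910000) = 1.278543
x_2 = g(1.278543) = 1.198483
x_3 = g(1.198483) = 1.216782
x_4 = g(1.216782) = 1.212648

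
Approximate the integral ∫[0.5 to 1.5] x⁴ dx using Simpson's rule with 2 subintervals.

f(x) = x⁴
a = 0.5, b = 1.5, n = 2
h = (b - a)/n = 0.500000

Simpson's rule: (h/3)[f(x₀) + 4f(x₁) + 2f(x₂) + ... + f(xₙ)]

x_0 = 0.5000, f(x_0) = 0.062500, coefficient = 1
x_1 = 1.0000, f(x_1) = 1.000000, coefficient = 4
x_2 = 1.5000, f(x_2) = 5.062500, coefficient = 1

I ≈ (0.500000/3) × 9.125000 = 1.520833
Exact value: 1.512500
Error: 0.008333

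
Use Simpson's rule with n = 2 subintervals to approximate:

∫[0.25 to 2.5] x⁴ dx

f(x) = x⁴
a = 0.25, b = 2.5, n = 2
h = (b - a)/n = 1.125000

Simpson's rule: (h/3)[f(x₀) + 4f(x₁) + 2f(x₂) + ... + f(xₙ)]

x_0 = 0.2500, f(x_0) = 0.003906, coefficient = 1
x_1 = 1.3750, f(x_1) = 3.574463, coefficient = 4
x_2 = 2.5000, f(x_2) = 39.062500, coefficient = 1

I ≈ (1.125000/3) × 53.364258 = 20.011597
Exact value: 19.531055
Error: 0.480542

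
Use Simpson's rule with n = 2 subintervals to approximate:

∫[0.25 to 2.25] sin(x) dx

f(x) = sin(x)
a = 0.25, b = 2.25, n = 2
h = (b - a)/n = 1.000000

Simpson's rule: (h/3)[f(x₀) + 4f(x₁) + 2f(x₂) + ... + f(xₙ)]

x_0 = 0.2500, f(x_0) = 0.247404, coefficient = 1
x_1 = 1.2500, f(x_1) = 0.948985, coefficient = 4
x_2 = 2.2500, f(x_2) = 0.778073, coefficient = 1

I ≈ (1.000000/3) × 4.821416 = 1.607139
Exact value: 1.597086
Error: 0.010053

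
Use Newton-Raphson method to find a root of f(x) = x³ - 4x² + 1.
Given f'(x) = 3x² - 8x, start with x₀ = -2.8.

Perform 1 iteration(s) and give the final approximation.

f(x) = x³ - 4x² + 1
f'(x) = 3x² - 8x
x₀ = -2.8

Newton-Raphson formula: x_{n+1} = x_n - f(x_n)/f'(x_n)

Iteration 1:
  f(-2.800000) = -52.312000
  f'(-2.800000) = 45.920000
  x_1 = -2.800000 - (-52.312000)/45.920000 = -1.660801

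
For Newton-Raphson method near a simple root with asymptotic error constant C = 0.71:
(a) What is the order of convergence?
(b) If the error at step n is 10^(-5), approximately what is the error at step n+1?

(a) Newton-Raphson has quadratic (order 2) convergence near simple roots.
    This means |e_{n+1}| ≈ C|e_n|².

(b) With |e_n| = 10^(-5) and C = 0.71:
    |e_{n+1}| ≈ 0.71 × (10^(-5))² = 0.71 × 10^(-10)

(a) 2 (quadratic); (b) |e_{n+1}| ≈ 7.100e-11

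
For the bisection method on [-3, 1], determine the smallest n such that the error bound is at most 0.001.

We need (b-a)/2^n ≤ 0.001
(1 - (-3))/2^n ≤ 0.001
4/2^n ≤ 0.001
2^n ≥ 4000
n ≥ log₂(4000) = 11.97
n ≥ 12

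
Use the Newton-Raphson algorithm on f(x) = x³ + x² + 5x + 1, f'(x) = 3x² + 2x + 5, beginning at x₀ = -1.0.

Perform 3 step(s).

f(x) = x³ + x² + 5x + 1
f'(x) = 3x² + 2x + 5
x₀ = -1.0

Newton-Raphson formula: x_{n+1} = x_n - f(x_n)/f'(x_n)

Iteration 1:
  f(-1.000000) = -4.000000
  f'(-1.000000) = 6.000000
  x_1 = -1.000000 - (-4.000000)/6.000000 = -0.333333
Iteration 2:
  f(-0.333333) = -0.592593
  f'(-0.333333) = 4.666667
  x_2 = -0.333333 - (-0.592593)/4.666667 = -0.206349
Iteration 3:
  f(-0.206349) = 0.002048
  f'(-0.206349) = 4.715042
  x_3 = -0.206349 - 0.002048/4.715042 = -0.206783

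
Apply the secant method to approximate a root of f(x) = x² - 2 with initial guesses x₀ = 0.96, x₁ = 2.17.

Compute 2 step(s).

f(x) = x² - 2
x₀ = 0.96, x₁ = 2.17

Secant formula: x_{n+1} = x_n - f(x_n)(x_n - x_{n-1})/(f(x_n) - f(x_{n-1}))

Iteration 1:
  f(0.960000) = -1.078400
  f(2.170000) = 2.708900
  x_2 = 2.170000 - 2.708900×(2.170000 - 0.960000)/(2.708900 - (-1.078400))
       = 1.304537
Iteration 2:
  f(2.170000) = 2.708900
  f(1.304537) = -0.298184
  x_3 = 1.304537 - (-0.298184)×(1.304537 - 2.170000)/(-0.298184 - 2.708900)
       = 1.390356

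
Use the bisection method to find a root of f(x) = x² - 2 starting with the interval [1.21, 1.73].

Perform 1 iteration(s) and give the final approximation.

f(x) = x² - 2
Initial interval: [1.21, 1.73]

Iteration 1:
  c_1 = (1.210000 + 1.730000)/2 = 1.470000
  f(c_1) = f(1.470000) = 0.160900
  f(a) × f(c) < 0, new interval: [1.210000, 1.470000]

After 1 iteration(s), the approximation is c_1 = 1.470000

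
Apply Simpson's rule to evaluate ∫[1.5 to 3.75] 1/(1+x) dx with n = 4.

f(x) = 1/(1+x)
a = 1.5, b = 3.75, n = 4
h = (b - a)/n = 0.562500

Simpson's rule: (h/3)[f(x₀) + 4f(x₁) + 2f(x₂) + ... + f(xₙ)]

x_0 = 1.5000, f(x_0) = 0.400000, coefficient = 1
x_1 = 2.0625, f(x_1) = 0.326531, coefficient = 4
x_2 = 2.6250, f(x_2) = 0.275862, coefficient = 2
x_3 = 3.1875, f(x_3) = 0.238806, coefficient = 4
x_4 = 3.7500, f(x_4) = 0.210526, coefficient = 1

I ≈ (0.562500/3) × 3.423597 = 0.641924
Exact value: 0.641854
Error: 0.000071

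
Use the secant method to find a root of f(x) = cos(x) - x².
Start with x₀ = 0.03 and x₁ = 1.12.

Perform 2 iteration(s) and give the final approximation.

f(x) = cos(x) - x²
x₀ = 0.03, x₁ = 1.12

Secant formula: x_{n+1} = x_n - f(x_n)(x_n - x_{n-1})/(f(x_n) - f(x_{n-1}))

Iteration 1:
  f(0.030000) = 0.998650
  f(1.120000) = -0.818718
  x_2 = 1.120000 - (-0.818718)×(1.120000 - 0.030000)/(-0.818718 - 0.998650)
       = 0.628959
Iteration 2:
  f(1.120000) = -0.818718
  f(0.628959) = 0.413051
  x_3 = 0.628959 - 0.413051×(0.628959 - 1.120000)/(0.413051 - (-0.818718))
       = 0.793621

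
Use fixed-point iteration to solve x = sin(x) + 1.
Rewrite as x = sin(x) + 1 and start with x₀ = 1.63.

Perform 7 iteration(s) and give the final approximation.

Equation: x = sin(x) + 1
Fixed-point form: x = sin(x) + 1
x₀ = 1.63

x_1 = g(1.630000) = 1.998248
x_2 = g(1.998248) = 1.910025
x_3 = g(1.910025) = 1.943012
x_4 = g(1.943012) = 1.931524
x_5 = g(1.931524) = 1.935640
x_6 = g(1.935640) = 1.934179
x_7 = g(1.934179) = 1.934700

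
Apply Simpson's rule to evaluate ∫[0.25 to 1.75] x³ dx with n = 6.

f(x) = x³
a = 0.25, b = 1.75, n = 6
h = (b - a)/n = 0.250000

Simpson's rule: (h/3)[f(x₀) + 4f(x₁) + 2f(x₂) + ... + f(xₙ)]

x_0 = 0.2500, f(x_0) = 0.015625, coefficient = 1
x_1 = 0.5000, f(x_1) = 0.125000, coefficient = 4
x_2 = 0.7500, f(x_2) = 0.421875, coefficient = 2
x_3 = 1.0000, f(x_3) = 1.000000, coefficient = 4
x_4 = 1.2500, f(x_4) = 1.953125, coefficient = 2
x_5 = 1.5000, f(x_5) = 3.375000, coefficient = 4
x_6 = 1.7500, f(x_6) = 5.359375, coefficient = 1

I ≈ (0.250000/3) × 28.125000 = 2.343750
Exact value: 2.343750
Error: 0.000000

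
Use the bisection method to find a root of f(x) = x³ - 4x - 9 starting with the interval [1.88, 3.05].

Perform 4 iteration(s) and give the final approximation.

f(x) = x³ - 4x - 9
Initial interval: [1.88, 3.05]

Iteration 1:
  c_1 = (1.880000 + 3.050000)/2 = 2.465000
  f(c_1) = f(2.465000) = -3.882105
  f(a) × f(c) ≥ 0, new interval: [2.465000, 3.050000]
Iteration 2:
  c_2 = (2.465000 + 3.050000)/2 = 2.757500
  f(c_2) = f(2.757500) = 0.937496
  f(a) × f(c) < 0, new interval: [2.465000, 2.757500]
Iteration 3:
  c_3 = (2.465000 + 2.757500)/2 = 2.611250
  f(c_3) = f(2.611250) = -1.639861
  f(a) × f(c) ≥ 0, new interval: [2.611250, 2.757500]
Iteration 4:
  c_4 = (2.611250 + 2.757500)/2 = 2.684375
  f(c_4) = f(2.684375) = -0.394245
  f(a) × f(c) ≥ 0, new interval: [2.684375, 2.757500]

After 4 iteration(s), the approximation is c_4 = 2.684375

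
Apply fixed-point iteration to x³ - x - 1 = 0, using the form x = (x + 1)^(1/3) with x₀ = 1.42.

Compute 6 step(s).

Equation: x³ - x - 1 = 0
Fixed-point form: x = (x + 1)^(1/3)
x₀ = 1.42

x_1 = g(1.420000) = 1.342575
x_2 = g(1.342575) = 1.328101
x_3 = g(1.328101) = 1.325360
x_4 = g(1.325360) = 1.324840
x_5 = g(1.324840) = 1.324741
x_6 = g(1.324741) = 1.324722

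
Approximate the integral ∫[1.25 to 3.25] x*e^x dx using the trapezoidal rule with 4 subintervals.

f(x) = x*e^x
a = 1.25, b = 3.25, n = 4
h = (b - a)/n = 0.500000

Trapezoidal rule: (h/2)[f(x₀) + 2f(x₁) + 2f(x₂) + ... + f(xₙ)]

x_0 = 1.2500, f(x_0) = 4.362929, coefficient = 1
x_1 = 1.7500, f(x_1) = 10.070555, coefficient = 2
x_2 = 2.2500, f(x_2) = 21.347406, coefficient = 2
x_3 = 2.7500, f(x_3) = 43.017238, coefficient = 2
x_4 = 3.2500, f(x_4) = 83.818605, coefficient = 1

I ≈ (0.500000/2) × 237.051929 = 59.262982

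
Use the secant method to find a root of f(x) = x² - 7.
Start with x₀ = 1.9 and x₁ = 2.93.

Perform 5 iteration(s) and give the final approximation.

f(x) = x² - 7
x₀ = 1.9, x₁ = 2.93

Secant formula: x_{n+1} = x_n - f(x_n)(x_n - x_{n-1})/(f(x_n) - f(x_{n-1}))

Iteration 1:
  f(1.900000) = -3.390000
  f(2.930000) = 1.584900
  x_2 = 2.930000 - 1.584900×(2.930000 - 1.900000)/(1.584900 - (-3.390000))
       = 2.601863
Iteration 2:
  f(2.930000) = 1.584900
  f(2.601863) = -0.230307
  x_3 = 2.601863 - (-0.230307)×(2.601863 - 2.930000)/(-0.230307 - 1.584900)
       = 2.643496
Iteration 3:
  f(2.601863) = -0.230307
  f(2.643496) = -0.011928
  x_4 = 2.643496 - (-0.011928)×(2.643496 - 2.601863)/(-0.011928 - (-0.230307))
       = 2.645770
Iteration 4:
  f(2.643496) = -0.011928
  f(2.645770) = 0.000100
  x_5 = 2.645770 - 0.000100×(2.645770 - 2.643496)/(0.000100 - (-0.011928))
       = 2.645751
Iteration 5:
  f(2.645770) = 0.000100
  f(2.645751) = 0.000000
  x_6 = 2.645751 - 0.000000×(2.645751 - 2.645770)/(0.000000 - 0.000100)
       = 2.645751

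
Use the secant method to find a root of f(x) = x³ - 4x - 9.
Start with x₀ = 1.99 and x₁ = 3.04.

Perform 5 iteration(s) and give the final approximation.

f(x) = x³ - 4x - 9
x₀ = 1.99, x₁ = 3.04

Secant formula: x_{n+1} = x_n - f(x_n)(x_n - x_{n-1})/(f(x_n) - f(x_{n-1}))

Iteration 1:
  f(1.990000) = -9.079401
  f(3.040000) = 6.934464
  x_2 = 3.040000 - 6.934464×(3.040000 - 1.990000)/(6.934464 - (-9.079401))
       = 2.585320
Iteration 2:
  f(3.040000) = 6.934464
  f(2.585320) = -2.061316
  x_3 = 2.585320 - (-2.061316)×(2.585320 - 3.040000)/(-2.061316 - 6.934464)
       = 2.689506
Iteration 3:
  f(2.585320) = -2.061316
  f(2.689506) = -0.303630
  x_4 = 2.689506 - (-0.303630)×(2.689506 - 2.585320)/(-0.303630 - (-2.061316))
       = 2.707504
Iteration 4:
  f(2.689506) = -0.303630
  f(2.707504) = 0.017553
  x_5 = 2.707504 - 0.017553×(2.707504 - 2.689506)/(0.017553 - (-0.303630))
       = 2.706520
Iteration 5:
  f(2.707504) = 0.017553
  f(2.706520) = -0.000136
  x_6 = 2.706520 - (-0.000136)×(2.706520 - 2.707504)/(-0.000136 - 0.017553)
       = 2.706528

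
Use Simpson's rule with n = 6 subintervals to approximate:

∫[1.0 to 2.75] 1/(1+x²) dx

f(x) = 1/(1+x²)
a = 1.0, b = 2.75, n = 6
h = (b - a)/n = 0.291667

Simpson's rule: (h/3)[f(x₀) + 4f(x₁) + 2f(x₂) + ... + f(xₙ)]

x_0 = 1.0000, f(x_0) = 0.500000, coefficient = 1
x_1 = 1.2917, f(x_1) = 0.374756, coefficient = 4
x_2 = 1.5833, f(x_2) = 0.285149, coefficient = 2
x_3 = 1.8750, f(x_3) = 0.221453, coefficient = 4
x_4 = 2.1667, f(x_4) = 0.175610, coefficient = 2
x_5 = 2.4583, f(x_5) = 0.141977, coefficient = 4
x_6 = 2.7500, f(x_6) = 0.116788, coefficient = 1

I ≈ (0.291667/3) × 4.491049 = 0.436630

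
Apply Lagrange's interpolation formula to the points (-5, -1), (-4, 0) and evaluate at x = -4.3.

Lagrange interpolation formula:
P(x) = Σ yᵢ × Lᵢ(x)
where Lᵢ(x) = Π_{j≠i} (x - xⱼ)/(xᵢ - xⱼ)

L_0(-4.3) = (-4.3 - (-4))/(-5 - (-4)) = 0.300000
L_1(-4.3) = (-4.3 - (-5))/(-4 - (-5)) = 0.700000

P(-4.3) = (-1)×L_0(-4.3) + 0×L_1(-4.3)
P(-4.3) = -0.300000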